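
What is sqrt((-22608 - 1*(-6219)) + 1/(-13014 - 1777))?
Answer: 10*I*sqrt(35854818727)/14791 ≈ 128.02*I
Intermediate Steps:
sqrt((-22608 - 1*(-6219)) + 1/(-13014 - 1777)) = sqrt((-22608 + 6219) + 1/(-14791)) = sqrt(-16389 - 1/14791) = sqrt(-242409700/14791) = 10*I*sqrt(35854818727)/14791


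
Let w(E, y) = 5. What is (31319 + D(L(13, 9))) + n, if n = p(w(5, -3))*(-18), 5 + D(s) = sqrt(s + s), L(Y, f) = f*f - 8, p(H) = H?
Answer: 31224 + sqrt(146) ≈ 31236.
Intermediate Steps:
L(Y, f) = -8 + f**2 (L(Y, f) = f**2 - 8 = -8 + f**2)
D(s) = -5 + sqrt(2)*sqrt(s) (D(s) = -5 + sqrt(s + s) = -5 + sqrt(2*s) = -5 + sqrt(2)*sqrt(s))
n = -90 (n = 5*(-18) = -90)
(31319 + D(L(13, 9))) + n = (31319 + (-5 + sqrt(2)*sqrt(-8 + 9**2))) - 90 = (31319 + (-5 + sqrt(2)*sqrt(-8 + 81))) - 90 = (31319 + (-5 + sqrt(2)*sqrt(73))) - 90 = (31319 + (-5 + sqrt(146))) - 90 = (31314 + sqrt(146)) - 90 = 31224 + sqrt(146)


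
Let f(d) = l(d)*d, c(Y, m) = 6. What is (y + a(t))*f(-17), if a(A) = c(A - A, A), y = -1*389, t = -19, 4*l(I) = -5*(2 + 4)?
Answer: -97665/2 ≈ -48833.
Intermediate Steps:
l(I) = -15/2 (l(I) = (-5*(2 + 4))/4 = (-5*6)/4 = (¼)*(-30) = -15/2)
f(d) = -15*d/2
y = -389
a(A) = 6
(y + a(t))*f(-17) = (-389 + 6)*(-15/2*(-17)) = -383*255/2 = -97665/2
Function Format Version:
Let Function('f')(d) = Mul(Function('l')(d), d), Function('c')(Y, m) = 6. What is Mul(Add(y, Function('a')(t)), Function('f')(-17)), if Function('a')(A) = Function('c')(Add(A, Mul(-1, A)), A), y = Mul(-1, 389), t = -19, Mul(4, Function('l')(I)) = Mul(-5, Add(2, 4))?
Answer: Rational(-97665, 2) ≈ -48833.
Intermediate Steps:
Function('l')(I) = Rational(-15, 2) (Function('l')(I) = Mul(Rational(1, 4), Mul(-5, Add(2, 4))) = Mul(Rational(1, 4), Mul(-5, 6)) = Mul(Rational(1, 4), -30) = Rational(-15, 2))
Function('f')(d) = Mul(Rational(-15, 2), d)
y = -389
Function('a')(A) = 6
Mul(Add(y, Function('a')(t)), Function('f')(-17)) = Mul(Add(-389, 6), Mul(Rational(-15, 2), -17)) = Mul(-383, Rational(255, 2)) = Rational(-97665, 2)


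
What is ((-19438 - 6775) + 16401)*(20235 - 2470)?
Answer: -174310180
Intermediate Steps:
((-19438 - 6775) + 16401)*(20235 - 2470) = (-26213 + 16401)*17765 = -9812*17765 = -174310180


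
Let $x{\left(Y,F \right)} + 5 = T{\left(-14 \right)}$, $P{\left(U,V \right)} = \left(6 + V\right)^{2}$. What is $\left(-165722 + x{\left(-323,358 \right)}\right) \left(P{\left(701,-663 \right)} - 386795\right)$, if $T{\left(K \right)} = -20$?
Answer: $-7434415938$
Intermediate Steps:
$x{\left(Y,F \right)} = -25$ ($x{\left(Y,F \right)} = -5 - 20 = -25$)
$\left(-165722 + x{\left(-323,358 \right)}\right) \left(P{\left(701,-663 \right)} - 386795\right) = \left(-165722 - 25\right) \left(\left(6 - 663\right)^{2} - 386795\right) = - 165747 \left(\left(-657\right)^{2} - 386795\right) = - 165747 \left(431649 - 386795\right) = \left(-165747\right) 44854 = -7434415938$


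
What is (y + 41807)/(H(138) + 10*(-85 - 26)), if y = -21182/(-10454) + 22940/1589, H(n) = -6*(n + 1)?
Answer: -43421657725/2018285829 ≈ -21.514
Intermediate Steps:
H(n) = -6 - 6*n (H(n) = -6*(1 + n) = -6 - 6*n)
y = 136736479/8305703 (y = -21182*(-1/10454) + 22940*(1/1589) = 10591/5227 + 22940/1589 = 136736479/8305703 ≈ 16.463)
(y + 41807)/(H(138) + 10*(-85 - 26)) = (136736479/8305703 + 41807)/((-6 - 6*138) + 10*(-85 - 26)) = 347373261800/(8305703*((-6 - 828) + 10*(-111))) = 347373261800/(8305703*(-834 - 1110)) = (347373261800/8305703)/(-1944) = (347373261800/8305703)*(-1/1944) = -43421657725/2018285829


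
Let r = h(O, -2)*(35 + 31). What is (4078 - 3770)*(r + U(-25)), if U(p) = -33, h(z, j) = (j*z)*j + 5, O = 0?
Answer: 91476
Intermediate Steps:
h(z, j) = 5 + z*j² (h(z, j) = z*j² + 5 = 5 + z*j²)
r = 330 (r = (5 + 0*(-2)²)*(35 + 31) = (5 + 0*4)*66 = (5 + 0)*66 = 5*66 = 330)
(4078 - 3770)*(r + U(-25)) = (4078 - 3770)*(330 - 33) = 308*297 = 91476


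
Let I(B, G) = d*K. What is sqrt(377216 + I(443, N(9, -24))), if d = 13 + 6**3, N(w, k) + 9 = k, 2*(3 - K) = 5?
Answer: sqrt(1509322)/2 ≈ 614.27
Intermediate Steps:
K = 1/2 (K = 3 - 1/2*5 = 3 - 5/2 = 1/2 ≈ 0.50000)
N(w, k) = -9 + k
d = 229 (d = 13 + 216 = 229)
I(B, G) = 229/2 (I(B, G) = 229*(1/2) = 229/2)
sqrt(377216 + I(443, N(9, -24))) = sqrt(377216 + 229/2) = sqrt(754661/2) = sqrt(1509322)/2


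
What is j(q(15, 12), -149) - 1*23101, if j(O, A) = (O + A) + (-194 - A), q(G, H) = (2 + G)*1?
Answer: -23278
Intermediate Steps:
q(G, H) = 2 + G
j(O, A) = -194 + O (j(O, A) = (A + O) + (-194 - A) = -194 + O)
j(q(15, 12), -149) - 1*23101 = (-194 + (2 + 15)) - 1*23101 = (-194 + 17) - 23101 = -177 - 23101 = -23278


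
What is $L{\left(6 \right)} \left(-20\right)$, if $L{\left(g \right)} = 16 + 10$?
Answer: $-520$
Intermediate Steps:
$L{\left(g \right)} = 26$
$L{\left(6 \right)} \left(-20\right) = 26 \left(-20\right) = -520$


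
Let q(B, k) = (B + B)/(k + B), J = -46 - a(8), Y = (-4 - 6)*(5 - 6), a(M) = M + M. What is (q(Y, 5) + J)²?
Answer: 33124/9 ≈ 3680.4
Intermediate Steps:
a(M) = 2*M
Y = 10 (Y = -10*(-1) = 10)
J = -62 (J = -46 - 2*8 = -46 - 1*16 = -46 - 16 = -62)
q(B, k) = 2*B/(B + k) (q(B, k) = (2*B)/(B + k) = 2*B/(B + k))
(q(Y, 5) + J)² = (2*10/(10 + 5) - 62)² = (2*10/15 - 62)² = (2*10*(1/15) - 62)² = (4/3 - 62)² = (-182/3)² = 33124/9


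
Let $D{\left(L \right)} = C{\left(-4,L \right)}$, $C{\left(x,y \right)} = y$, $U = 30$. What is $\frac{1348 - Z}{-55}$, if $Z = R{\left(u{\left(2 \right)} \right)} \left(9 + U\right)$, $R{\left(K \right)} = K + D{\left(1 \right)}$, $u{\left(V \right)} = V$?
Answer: $- \frac{1231}{55} \approx -22.382$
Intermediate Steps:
$D{\left(L \right)} = L$
$R{\left(K \right)} = 1 + K$ ($R{\left(K \right)} = K + 1 = 1 + K$)
$Z = 117$ ($Z = \left(1 + 2\right) \left(9 + 30\right) = 3 \cdot 39 = 117$)
$\frac{1348 - Z}{-55} = \frac{1348 - 117}{-55} = - \frac{1348 - 117}{55} = \left(- \frac{1}{55}\right) 1231 = - \frac{1231}{55}$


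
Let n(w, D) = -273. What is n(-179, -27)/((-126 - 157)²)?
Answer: -273/80089 ≈ -0.0034087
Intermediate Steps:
n(-179, -27)/((-126 - 157)²) = -273/(-126 - 157)² = -273/((-283)²) = -273/80089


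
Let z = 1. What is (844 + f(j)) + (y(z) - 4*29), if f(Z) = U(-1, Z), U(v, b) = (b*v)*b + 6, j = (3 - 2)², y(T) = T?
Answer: 734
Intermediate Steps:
j = 1 (j = 1² = 1)
U(v, b) = 6 + v*b² (U(v, b) = v*b² + 6 = 6 + v*b²)
f(Z) = 6 - Z²
(844 + f(j)) + (y(z) - 4*29) = (844 + (6 - 1*1²)) + (1 - 4*29) = (844 + (6 - 1*1)) + (1 - 116) = (844 + (6 - 1)) - 115 = (844 + 5) - 115 = 849 - 115 = 734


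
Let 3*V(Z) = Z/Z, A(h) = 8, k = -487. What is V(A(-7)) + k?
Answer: -1460/3 ≈ -486.67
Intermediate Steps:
V(Z) = 1/3 (V(Z) = (Z/Z)/3 = (1/3)*1 = 1/3)
V(A(-7)) + k = 1/3 - 487 = -1460/3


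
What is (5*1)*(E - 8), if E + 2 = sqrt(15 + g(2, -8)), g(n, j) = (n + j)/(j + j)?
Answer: -50 + 5*sqrt(246)/4 ≈ -30.395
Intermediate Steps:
g(n, j) = (j + n)/(2*j) (g(n, j) = (j + n)/((2*j)) = (j + n)*(1/(2*j)) = (j + n)/(2*j))
E = -2 + sqrt(246)/4 (E = -2 + sqrt(15 + (1/2)*(-8 + 2)/(-8)) = -2 + sqrt(15 + (1/2)*(-1/8)*(-6)) = -2 + sqrt(15 + 3/8) = -2 + sqrt(123/8) = -2 + sqrt(246)/4 ≈ 1.9211)
(5*1)*(E - 8) = (5*1)*((-2 + sqrt(246)/4) - 8) = 5*(-10 + sqrt(246)/4) = -50 + 5*sqrt(246)/4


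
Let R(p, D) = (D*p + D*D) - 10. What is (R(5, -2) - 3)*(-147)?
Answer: 2793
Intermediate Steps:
R(p, D) = -10 + D² + D*p (R(p, D) = (D*p + D²) - 10 = (D² + D*p) - 10 = -10 + D² + D*p)
(R(5, -2) - 3)*(-147) = ((-10 + (-2)² - 2*5) - 3)*(-147) = ((-10 + 4 - 10) - 3)*(-147) = (-16 - 3)*(-147) = -19*(-147) = 2793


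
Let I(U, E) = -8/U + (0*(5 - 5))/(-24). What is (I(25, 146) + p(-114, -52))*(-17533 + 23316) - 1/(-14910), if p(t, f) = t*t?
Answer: 5602732000157/74550 ≈ 7.5154e+7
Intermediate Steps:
p(t, f) = t²
I(U, E) = -8/U (I(U, E) = -8/U + (0*0)*(-1/24) = -8/U + 0*(-1/24) = -8/U + 0 = -8/U)
(I(25, 146) + p(-114, -52))*(-17533 + 23316) - 1/(-14910) = (-8/25 + (-114)²)*(-17533 + 23316) - 1/(-14910) = (-8*1/25 + 12996)*5783 - 1*(-1/14910) = (-8/25 + 12996)*5783 + 1/14910 = (324892/25)*5783 + 1/14910 = 1878850436/25 + 1/14910 = 5602732000157/74550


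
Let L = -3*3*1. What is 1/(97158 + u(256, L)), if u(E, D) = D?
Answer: 1/97149 ≈ 1.0293e-5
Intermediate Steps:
L = -9 (L = -9*1 = -9)
1/(97158 + u(256, L)) = 1/(97158 - 9) = 1/97149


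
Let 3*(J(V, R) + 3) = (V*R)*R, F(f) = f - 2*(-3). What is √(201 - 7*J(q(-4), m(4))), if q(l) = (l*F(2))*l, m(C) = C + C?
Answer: I*√170034/3 ≈ 137.45*I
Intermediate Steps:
F(f) = 6 + f (F(f) = f + 6 = 6 + f)
m(C) = 2*C
q(l) = 8*l² (q(l) = (l*(6 + 2))*l = (l*8)*l = (8*l)*l = 8*l²)
J(V, R) = -3 + V*R²/3 (J(V, R) = -3 + ((V*R)*R)/3 = -3 + ((R*V)*R)/3 = -3 + (V*R²)/3 = -3 + V*R²/3)
√(201 - 7*J(q(-4), m(4))) = √(201 - 7*(-3 + (8*(-4)²)*(2*4)²/3)) = √(201 - 7*(-3 + (⅓)*(8*16)*8²)) = √(201 - 7*(-3 + (⅓)*128*64)) = √(201 - 7*(-3 + 8192/3)) = √(201 - 7*8183/3) = √(201 - 57281/3) = √(-56678/3) = I*√170034/3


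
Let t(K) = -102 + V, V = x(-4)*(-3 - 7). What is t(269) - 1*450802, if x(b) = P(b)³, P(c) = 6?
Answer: -453064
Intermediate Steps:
x(b) = 216 (x(b) = 6³ = 216)
V = -2160 (V = 216*(-3 - 7) = 216*(-10) = -2160)
t(K) = -2262 (t(K) = -102 - 2160 = -2262)
t(269) - 1*450802 = -2262 - 1*450802 = -2262 - 450802 = -453064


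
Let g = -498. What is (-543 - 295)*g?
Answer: 417324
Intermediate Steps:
(-543 - 295)*g = (-543 - 295)*(-498) = -838*(-498) = 417324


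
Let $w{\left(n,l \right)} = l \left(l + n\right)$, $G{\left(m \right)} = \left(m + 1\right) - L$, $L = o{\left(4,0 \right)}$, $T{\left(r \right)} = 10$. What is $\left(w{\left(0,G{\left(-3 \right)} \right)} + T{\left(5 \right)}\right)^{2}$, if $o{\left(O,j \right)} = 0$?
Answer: $196$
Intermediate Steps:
$L = 0$
$G{\left(m \right)} = 1 + m$ ($G{\left(m \right)} = \left(m + 1\right) - 0 = \left(1 + m\right) + 0 = 1 + m$)
$\left(w{\left(0,G{\left(-3 \right)} \right)} + T{\left(5 \right)}\right)^{2} = \left(\left(1 - 3\right) \left(\left(1 - 3\right) + 0\right) + 10\right)^{2} = \left(- 2 \left(-2 + 0\right) + 10\right)^{2} = \left(\left(-2\right) \left(-2\right) + 10\right)^{2} = \left(4 + 10\right)^{2} = 14^{2} = 196$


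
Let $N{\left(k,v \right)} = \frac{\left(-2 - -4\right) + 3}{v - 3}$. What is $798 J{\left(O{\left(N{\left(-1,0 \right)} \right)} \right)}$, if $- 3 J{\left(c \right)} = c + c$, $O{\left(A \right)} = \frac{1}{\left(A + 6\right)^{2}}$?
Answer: $- \frac{4788}{169} \approx -28.331$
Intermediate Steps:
$N{\left(k,v \right)} = \frac{5}{-3 + v}$ ($N{\left(k,v \right)} = \frac{\left(-2 + 4\right) + 3}{-3 + v} = \frac{2 + 3}{-3 + v} = \frac{5}{-3 + v}$)
$O{\left(A \right)} = \frac{1}{\left(6 + A\right)^{2}}$
$J{\left(c \right)} = - \frac{2 c}{3}$ ($J{\left(c \right)} = - \frac{c + c}{3} = - \frac{2 c}{3}$)
$798 J{\left(O{\left(N{\left(-1,0 \right)} \right)} \right)} = 798 \left(- \frac{2}{3 \left(6 + \frac{5}{-3 + 0}\right)^{2}}\right) = 798 \left(- \frac{2}{3 \left(6 + \frac{5}{-3}\right)^{2}}\right) = 798 \left(- \frac{2}{3 \left(6 + 5 \left(- \frac{1}{3}\right)\right)^{2}}\right) = 798 \left(- \frac{2}{3 \left(6 - \frac{5}{3}\right)^{2}}\right) = 798 \left(- \frac{2}{3 \cdot \frac{169}{9}}\right) = 798 \left(\left(- \frac{2}{3}\right) \frac{9}{169}\right) = 798 \left(- \frac{6}{169}\right) = - \frac{4788}{169}$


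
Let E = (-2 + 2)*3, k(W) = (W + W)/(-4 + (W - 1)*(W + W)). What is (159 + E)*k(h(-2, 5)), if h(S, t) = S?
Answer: -159/2 ≈ -79.500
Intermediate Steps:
k(W) = 2*W/(-4 + 2*W*(-1 + W)) (k(W) = (2*W)/(-4 + (-1 + W)*(2*W)) = (2*W)/(-4 + 2*W*(-1 + W)) = 2*W/(-4 + 2*W*(-1 + W)))
E = 0 (E = 0*3 = 0)
(159 + E)*k(h(-2, 5)) = (159 + 0)*(-2/(-2 + (-2)² - 1*(-2))) = 159*(-2/(-2 + 4 + 2)) = 159*(-2/4) = 159*(-2*¼) = 159*(-½) = -159/2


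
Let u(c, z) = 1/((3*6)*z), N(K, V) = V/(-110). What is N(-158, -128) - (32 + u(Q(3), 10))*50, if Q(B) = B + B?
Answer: -1583123/990 ≈ -1599.1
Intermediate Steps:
Q(B) = 2*B
N(K, V) = -V/110 (N(K, V) = V*(-1/110) = -V/110)
u(c, z) = 1/(18*z)
N(-158, -128) - (32 + u(Q(3), 10))*50 = -1/110*(-128) - (32 + (1/18)/10)*50 = 64/55 - (32 + (1/18)*(⅒))*50 = 64/55 - (32 + 1/180)*50 = 64/55 - 5761*50/180 = 64/55 - 1*28805/18 = 64/55 - 28805/18 = -1583123/990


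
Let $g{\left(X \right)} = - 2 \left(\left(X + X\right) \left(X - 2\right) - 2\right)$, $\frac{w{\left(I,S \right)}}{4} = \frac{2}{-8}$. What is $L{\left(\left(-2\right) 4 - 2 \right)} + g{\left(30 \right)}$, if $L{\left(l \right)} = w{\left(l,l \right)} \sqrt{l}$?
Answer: $-3356 - i \sqrt{10} \approx -3356.0 - 3.1623 i$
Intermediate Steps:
$w{\left(I,S \right)} = -1$ ($w{\left(I,S \right)} = 4 \frac{2}{-8} = 4 \cdot 2 \left(- \frac{1}{8}\right) = 4 \left(- \frac{1}{4}\right) = -1$)
$g{\left(X \right)} = 4 - 4 X \left(-2 + X\right)$ ($g{\left(X \right)} = - 2 \left(2 X \left(-2 + X\right) - 2\right) = - 2 \left(-2 + 2 X \left(-2 + X\right)\right) = 4 - 4 X \left(-2 + X\right)$)
$L{\left(l \right)} = - \sqrt{l}$
$L{\left(\left(-2\right) 4 - 2 \right)} + g{\left(30 \right)} = - \sqrt{\left(-2\right) 4 - 2} + \left(4 - 4 \cdot 30^{2} + 8 \cdot 30\right) = - \sqrt{-8 - 2} + \left(4 - 3600 + 240\right) = - \sqrt{-10} + \left(4 - 3600 + 240\right) = - i \sqrt{10} - 3356 = -3356 - i \sqrt{10}$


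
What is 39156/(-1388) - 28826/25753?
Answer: -37442677/1276613 ≈ -29.330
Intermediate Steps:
39156/(-1388) - 28826/25753 = 39156*(-1/1388) - 28826*1/25753 = -9789/347 - 4118/3679 = -37442677/1276613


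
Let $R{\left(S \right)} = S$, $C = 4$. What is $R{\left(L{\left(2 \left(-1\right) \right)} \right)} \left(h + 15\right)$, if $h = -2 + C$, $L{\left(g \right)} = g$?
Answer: $-34$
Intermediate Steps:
$h = 2$ ($h = -2 + 4 = 2$)
$R{\left(L{\left(2 \left(-1\right) \right)} \right)} \left(h + 15\right) = 2 \left(-1\right) \left(2 + 15\right) = \left(-2\right) 17 = -34$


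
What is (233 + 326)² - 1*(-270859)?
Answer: 583340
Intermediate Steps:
(233 + 326)² - 1*(-270859) = 559² + 270859 = 312481 + 270859 = 583340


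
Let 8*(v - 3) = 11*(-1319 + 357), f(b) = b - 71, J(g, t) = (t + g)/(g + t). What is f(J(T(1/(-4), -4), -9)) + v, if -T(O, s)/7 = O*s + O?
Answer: -5559/4 ≈ -1389.8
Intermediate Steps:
T(O, s) = -7*O - 7*O*s (T(O, s) = -7*(O*s + O) = -7*(O + O*s) = -7*O - 7*O*s)
J(g, t) = 1 (J(g, t) = (g + t)/(g + t) = 1)
f(b) = -71 + b
v = -5279/4 (v = 3 + (11*(-1319 + 357))/8 = 3 + (11*(-962))/8 = 3 + (1/8)*(-10582) = 3 - 5291/4 = -5279/4 ≈ -1319.8)
f(J(T(1/(-4), -4), -9)) + v = (-71 + 1) - 5279/4 = -70 - 5279/4 = -5559/4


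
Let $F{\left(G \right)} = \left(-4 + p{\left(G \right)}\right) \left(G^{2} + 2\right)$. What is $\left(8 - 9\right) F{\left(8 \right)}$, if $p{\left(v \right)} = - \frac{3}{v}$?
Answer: $\frac{1155}{4} \approx 288.75$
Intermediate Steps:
$F{\left(G \right)} = \left(-4 - \frac{3}{G}\right) \left(2 + G^{2}\right)$ ($F{\left(G \right)} = \left(-4 - \frac{3}{G}\right) \left(G^{2} + 2\right) = \left(-4 - \frac{3}{G}\right) \left(2 + G^{2}\right)$)
$\left(8 - 9\right) F{\left(8 \right)} = \left(8 - 9\right) \left(-8 - \frac{6}{8} - 4 \cdot 8^{2} - 24\right) = - (-8 - \frac{3}{4} - 256 - 24) = \left(-1\right) \left(- \frac{1155}{4}\right) = \frac{1155}{4}$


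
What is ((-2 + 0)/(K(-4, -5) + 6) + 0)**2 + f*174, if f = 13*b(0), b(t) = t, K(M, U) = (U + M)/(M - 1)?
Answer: 100/1521 ≈ 0.065746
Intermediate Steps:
K(M, U) = (M + U)/(-1 + M)
f = 0 (f = 13*0 = 0)
((-2 + 0)/(K(-4, -5) + 6) + 0)**2 + f*174 = ((-2 + 0)/((-4 - 5)/(-1 - 4) + 6) + 0)**2 + 0*174 = (-2/(-9/(-5) + 6) + 0)**2 + 0 = (-2/(-1/5*(-9) + 6) + 0)**2 + 0 = (-2/(9/5 + 6) + 0)**2 + 0 = (-2/39/5 + 0)**2 + 0 = (-2*5/39 + 0)**2 + 0 = (-10/39 + 0)**2 + 0 = (-10/39)**2 + 0 = 100/1521 + 0 = 100/1521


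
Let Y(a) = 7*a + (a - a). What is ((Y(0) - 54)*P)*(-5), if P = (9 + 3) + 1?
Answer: 3510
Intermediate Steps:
P = 13 (P = 12 + 1 = 13)
Y(a) = 7*a (Y(a) = 7*a + 0 = 7*a)
((Y(0) - 54)*P)*(-5) = ((7*0 - 54)*13)*(-5) = ((0 - 54)*13)*(-5) = -54*13*(-5) = -702*(-5) = 3510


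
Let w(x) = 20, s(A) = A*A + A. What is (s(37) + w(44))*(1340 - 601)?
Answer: 1053814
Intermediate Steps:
s(A) = A + A**2 (s(A) = A**2 + A = A + A**2)
(s(37) + w(44))*(1340 - 601) = (37*(1 + 37) + 20)*(1340 - 601) = (37*38 + 20)*739 = (1406 + 20)*739 = 1426*739 = 1053814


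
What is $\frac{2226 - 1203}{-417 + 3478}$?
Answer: $\frac{1023}{3061} \approx 0.3342$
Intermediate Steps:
$\frac{2226 - 1203}{-417 + 3478} = \frac{1023}{3061}$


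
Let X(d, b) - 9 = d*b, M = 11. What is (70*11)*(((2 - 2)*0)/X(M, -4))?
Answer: 0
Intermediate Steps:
X(d, b) = 9 + b*d (X(d, b) = 9 + d*b = 9 + b*d)
(70*11)*(((2 - 2)*0)/X(M, -4)) = (70*11)*(((2 - 2)*0)/(9 - 4*11)) = 770*((0*0)/(9 - 44)) = 770*(0/(-35)) = 770*(0*(-1/35)) = 770*0 = 0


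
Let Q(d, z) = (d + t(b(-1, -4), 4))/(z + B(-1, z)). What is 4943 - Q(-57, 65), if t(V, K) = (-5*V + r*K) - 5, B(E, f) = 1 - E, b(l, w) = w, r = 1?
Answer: 331219/67 ≈ 4943.6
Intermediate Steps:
t(V, K) = -5 + K - 5*V (t(V, K) = (-5*V + 1*K) - 5 = (-5*V + K) - 5 = (K - 5*V) - 5 = -5 + K - 5*V)
Q(d, z) = (19 + d)/(2 + z) (Q(d, z) = (d + (-5 + 4 - 5*(-4)))/(z + (1 - 1*(-1))) = (d + (-5 + 4 + 20))/(z + (1 + 1)) = (d + 19)/(z + 2) = (19 + d)/(2 + z))
4943 - Q(-57, 65) = 4943 - (19 - 57)/(2 + 65) = 4943 - (-38)/67 = 4943 - 1*(-38/67) = 4943 + 38/67 = 331219/67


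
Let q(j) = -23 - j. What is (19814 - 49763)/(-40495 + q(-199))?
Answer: 29949/40319 ≈ 0.74280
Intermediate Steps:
(19814 - 49763)/(-40495 + q(-199)) = (19814 - 49763)/(-40495 + (-23 - 1*(-199))) = -29949/(-40495 + (-23 + 199)) = -29949/(-40495 + 176) = -29949/(-40319) = -29949*(-1/40319) = 29949/40319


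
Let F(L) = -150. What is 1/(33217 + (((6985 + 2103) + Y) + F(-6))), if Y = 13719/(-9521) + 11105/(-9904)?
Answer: 94295984/3974805601839 ≈ 2.3723e-5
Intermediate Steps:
Y = -241603681/94295984 (Y = 13719*(-1/9521) + 11105*(-1/9904) = -13719/9521 - 11105/9904 = -241603681/94295984 ≈ -2.5622)
1/(33217 + (((6985 + 2103) + Y) + F(-6))) = 1/(33217 + (((6985 + 2103) - 241603681/94295984) - 150)) = 1/(33217 + ((9088 - 241603681/94295984) - 150)) = 1/(33217 + (856720298911/94295984 - 150)) = 1/(33217 + 842575901311/94295984) = 1/(3974805601839/94295984) = 94295984/3974805601839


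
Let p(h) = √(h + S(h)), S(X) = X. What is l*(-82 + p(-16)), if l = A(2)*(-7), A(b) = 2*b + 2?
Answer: 3444 - 168*I*√2 ≈ 3444.0 - 237.59*I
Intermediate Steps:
A(b) = 2 + 2*b
p(h) = √2*√h (p(h) = √(h + h) = √(2*h) = √2*√h)
l = -42 (l = (2 + 2*2)*(-7) = (2 + 4)*(-7) = 6*(-7) = -42)
l*(-82 + p(-16)) = -42*(-82 + √2*√(-16)) = -42*(-82 + √2*(4*I)) = -42*(-82 + 4*I*√2) = 3444 - 168*I*√2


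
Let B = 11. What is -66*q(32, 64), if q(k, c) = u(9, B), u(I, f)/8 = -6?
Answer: 3168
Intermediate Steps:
u(I, f) = -48 (u(I, f) = 8*(-6) = -48)
q(k, c) = -48
-66*q(32, 64) = -66*(-48) = 3168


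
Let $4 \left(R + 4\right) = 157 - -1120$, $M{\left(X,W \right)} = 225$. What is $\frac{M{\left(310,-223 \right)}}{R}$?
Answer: $\frac{900}{1261} \approx 0.71372$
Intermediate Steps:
$R = \frac{1261}{4}$ ($R = -4 + \frac{157 - -1120}{4} = -4 + \frac{157 + 1120}{4} = -4 + \frac{1}{4} \cdot 1277 = -4 + \frac{1277}{4} = \frac{1261}{4} \approx 315.25$)
$\frac{M{\left(310,-223 \right)}}{R} = \frac{225}{\frac{1261}{4}} = 225 \cdot \frac{4}{1261} = \frac{900}{1261}$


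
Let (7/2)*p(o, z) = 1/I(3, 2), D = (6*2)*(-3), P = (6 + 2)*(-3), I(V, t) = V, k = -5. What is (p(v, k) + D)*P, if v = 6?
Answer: 6032/7 ≈ 861.71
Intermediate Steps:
P = -24 (P = 8*(-3) = -24)
D = -36 (D = 12*(-3) = -36)
p(o, z) = 2/21 (p(o, z) = (2/7)/3 = (2/7)*(⅓) = 2/21)
(p(v, k) + D)*P = (2/21 - 36)*(-24) = -754/21*(-24) = 6032/7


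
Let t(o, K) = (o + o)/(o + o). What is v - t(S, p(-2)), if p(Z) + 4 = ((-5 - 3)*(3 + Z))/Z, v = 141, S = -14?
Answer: 140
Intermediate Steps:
p(Z) = -4 + (-24 - 8*Z)/Z (p(Z) = -4 + ((-5 - 3)*(3 + Z))/Z = -4 + (-8*(3 + Z))/Z = -4 + (-24 - 8*Z)/Z)
t(o, K) = 1 (t(o, K) = (2*o)/((2*o)) = (2*o)*(1/(2*o)) = 1)
v - t(S, p(-2)) = 141 - 1*1 = 141 - 1 = 140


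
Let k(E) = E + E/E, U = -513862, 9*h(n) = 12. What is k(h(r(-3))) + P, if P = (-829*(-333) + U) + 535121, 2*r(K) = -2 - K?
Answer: 891955/3 ≈ 2.9732e+5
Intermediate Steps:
r(K) = -1 - K/2 (r(K) = (-2 - K)/2 = -1 - K/2)
h(n) = 4/3 (h(n) = (⅑)*12 = 4/3)
k(E) = 1 + E (k(E) = E + 1 = 1 + E)
P = 297316 (P = (-829*(-333) - 513862) + 535121 = (276057 - 513862) + 535121 = -237805 + 535121 = 297316)
k(h(r(-3))) + P = (1 + 4/3) + 297316 = 7/3 + 297316 = 891955/3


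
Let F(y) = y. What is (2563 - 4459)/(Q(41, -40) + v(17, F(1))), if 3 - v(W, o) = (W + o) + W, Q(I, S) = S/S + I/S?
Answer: 25280/427 ≈ 59.204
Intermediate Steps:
Q(I, S) = 1 + I/S
v(W, o) = 3 - o - 2*W (v(W, o) = 3 - ((W + o) + W) = 3 - (o + 2*W) = 3 + (-o - 2*W) = 3 - o - 2*W)
(2563 - 4459)/(Q(41, -40) + v(17, F(1))) = (2563 - 4459)/((41 - 40)/(-40) + (3 - 1*1 - 2*17)) = -1896/(-1/40*1 + (3 - 1 - 34)) = -1896/(-1/40 - 32) = -1896/(-1281/40) = -1896*(-40/1281) = 25280/427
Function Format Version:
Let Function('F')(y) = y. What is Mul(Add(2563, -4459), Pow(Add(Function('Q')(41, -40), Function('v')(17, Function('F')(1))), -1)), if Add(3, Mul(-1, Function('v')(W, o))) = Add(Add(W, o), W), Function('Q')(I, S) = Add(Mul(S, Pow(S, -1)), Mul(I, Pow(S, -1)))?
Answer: Rational(25280, 427) ≈ 59.204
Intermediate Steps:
Function('Q')(I, S) = Add(1, Mul(I, Pow(S, -1)))
Function('v')(W, o) = Add(3, Mul(-1, o), Mul(-2, W)) (Function('v')(W, o) = Add(3, Mul(-1, Add(Add(W, o), W))) = Add(3, Mul(-1, Add(o, Mul(2, W)))) = Add(3, Add(Mul(-1, o), Mul(-2, W))) = Add(3, Mul(-1, o), Mul(-2, W)))
Mul(Add(2563, -4459), Pow(Add(Function('Q')(41, -40), Function('v')(17, Function('F')(1))), -1)) = Mul(Add(2563, -4459), Pow(Add(Mul(Pow(-40, -1), Add(41, -40)), Add(3, Mul(-1, 1), Mul(-2, 17))), -1)) = Mul(-1896, Pow(Add(Mul(Rational(-1, 40), 1), Add(3, -1, -34)), -1)) = Mul(-1896, Pow(Add(Rational(-1, 40), -32), -1)) = Mul(-1896, Pow(Rational(-1281, 40), -1)) = Mul(-1896, Rational(-40, 1281)) = Rational(25280, 427)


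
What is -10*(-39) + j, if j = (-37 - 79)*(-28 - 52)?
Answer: 9670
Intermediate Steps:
j = 9280 (j = -116*(-80) = 9280)
-10*(-39) + j = -10*(-39) + 9280 = 390 + 9280 = 9670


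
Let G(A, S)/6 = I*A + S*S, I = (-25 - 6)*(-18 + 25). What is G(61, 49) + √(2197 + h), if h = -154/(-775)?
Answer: -65016 + √52787699/155 ≈ -64969.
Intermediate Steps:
I = -217 (I = -31*7 = -217)
h = 154/775 (h = -154*(-1/775) = 154/775 ≈ 0.19871)
G(A, S) = -1302*A + 6*S² (G(A, S) = 6*(-217*A + S*S) = 6*(-217*A + S²) = 6*(S² - 217*A) = -1302*A + 6*S²)
G(61, 49) + √(2197 + h) = (-1302*61 + 6*49²) + √(2197 + 154/775) = (-79422 + 6*2401) + √(1702829/775) = (-79422 + 14406) + √52787699/155 = -65016 + √52787699/155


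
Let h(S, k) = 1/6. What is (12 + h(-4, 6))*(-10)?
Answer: -365/3 ≈ -121.67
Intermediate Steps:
h(S, k) = ⅙
(12 + h(-4, 6))*(-10) = (12 + ⅙)*(-10) = (73/6)*(-10) = -365/3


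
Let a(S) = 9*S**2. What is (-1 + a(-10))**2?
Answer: 808201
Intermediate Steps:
(-1 + a(-10))**2 = (-1 + 9*(-10)**2)**2 = (-1 + 9*100)**2 = (-1 + 900)**2 = 899**2 = 808201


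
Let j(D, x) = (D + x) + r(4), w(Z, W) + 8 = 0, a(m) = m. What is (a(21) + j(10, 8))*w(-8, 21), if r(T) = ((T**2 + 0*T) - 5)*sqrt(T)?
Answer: -488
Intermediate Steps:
w(Z, W) = -8 (w(Z, W) = -8 + 0 = -8)
r(T) = sqrt(T)*(-5 + T**2) (r(T) = ((T**2 + 0) - 5)*sqrt(T) = (T**2 - 5)*sqrt(T) = (-5 + T**2)*sqrt(T) = sqrt(T)*(-5 + T**2))
j(D, x) = 22 + D + x (j(D, x) = (D + x) + sqrt(4)*(-5 + 4**2) = (D + x) + 2*(-5 + 16) = (D + x) + 2*11 = (D + x) + 22 = 22 + D + x)
(a(21) + j(10, 8))*w(-8, 21) = (21 + (22 + 10 + 8))*(-8) = (21 + 40)*(-8) = 61*(-8) = -488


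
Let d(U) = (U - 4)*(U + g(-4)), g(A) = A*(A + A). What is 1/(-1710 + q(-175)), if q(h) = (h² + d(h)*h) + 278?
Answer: -1/4450282 ≈ -2.2470e-7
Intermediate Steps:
g(A) = 2*A² (g(A) = A*(2*A) = 2*A²)
d(U) = (-4 + U)*(32 + U) (d(U) = (U - 4)*(U + 2*(-4)²) = (-4 + U)*(U + 2*16) = (-4 + U)*(U + 32) = (-4 + U)*(32 + U))
q(h) = 278 + h² + h*(-128 + h² + 28*h) (q(h) = (h² + (-128 + h² + 28*h)*h) + 278 = (h² + h*(-128 + h² + 28*h)) + 278 = 278 + h² + h*(-128 + h² + 28*h))
1/(-1710 + q(-175)) = 1/(-1710 + (278 + (-175)³ - 128*(-175) + 29*(-175)²)) = 1/(-1710 + (278 - 5359375 + 22400 + 29*30625)) = 1/(-1710 + (278 - 5359375 + 22400 + 888125)) = 1/(-1710 - 4448572) = 1/(-4450282) = -1/4450282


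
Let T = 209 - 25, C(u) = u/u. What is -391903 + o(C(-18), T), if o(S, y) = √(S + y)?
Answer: -391903 + √185 ≈ -3.9189e+5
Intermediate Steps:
C(u) = 1
T = 184
-391903 + o(C(-18), T) = -391903 + √(1 + 184) = -391903 + √185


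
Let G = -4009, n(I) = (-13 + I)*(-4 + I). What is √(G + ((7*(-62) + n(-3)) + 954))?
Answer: I*√3377 ≈ 58.112*I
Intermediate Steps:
√(G + ((7*(-62) + n(-3)) + 954)) = √(-4009 + ((7*(-62) + (52 + (-3)² - 17*(-3))) + 954)) = √(-4009 + ((-434 + (52 + 9 + 51)) + 954)) = √(-4009 + ((-434 + 112) + 954)) = √(-4009 + (-322 + 954)) = √(-4009 + 632) = √(-3377) = I*√3377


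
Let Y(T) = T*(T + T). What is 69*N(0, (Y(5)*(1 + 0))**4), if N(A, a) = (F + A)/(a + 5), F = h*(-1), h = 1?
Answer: -23/2083335 ≈ -1.1040e-5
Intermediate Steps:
F = -1 (F = 1*(-1) = -1)
Y(T) = 2*T**2 (Y(T) = T*(2*T) = 2*T**2)
N(A, a) = (-1 + A)/(5 + a) (N(A, a) = (-1 + A)/(a + 5) = (-1 + A)/(5 + a))
69*N(0, (Y(5)*(1 + 0))**4) = 69*((-1 + 0)/(5 + ((2*5**2)*(1 + 0))**4)) = 69*(-1/(5 + ((2*25)*1)**4)) = 69*(-1/(5 + (50*1)**4)) = 69*(-1/(5 + 50**4)) = 69*(-1/(5 + 6250000)) = 69*(-1/6250005) = -23/2083335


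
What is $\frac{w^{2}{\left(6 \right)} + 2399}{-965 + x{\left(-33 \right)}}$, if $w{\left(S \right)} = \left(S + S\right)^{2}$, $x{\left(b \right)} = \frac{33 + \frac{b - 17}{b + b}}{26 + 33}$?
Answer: $- \frac{45043845}{1877741} \approx -23.988$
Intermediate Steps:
$x{\left(b \right)} = \frac{33}{59} + \frac{-17 + b}{118 b}$ ($x{\left(b \right)} = \frac{33 + \frac{-17 + b}{2 b}}{59} = \left(33 + \left(-17 + b\right) \frac{1}{2 b}\right) \frac{1}{59} = \left(33 + \frac{-17 + b}{2 b}\right) \frac{1}{59} = \frac{33}{59} + \frac{-17 + b}{118 b}$)
$w{\left(S \right)} = 4 S^{2}$ ($w{\left(S \right)} = \left(2 S\right)^{2} = 4 S^{2}$)
$\frac{w^{2}{\left(6 \right)} + 2399}{-965 + x{\left(-33 \right)}} = \frac{\left(4 \cdot 6^{2}\right)^{2} + 2399}{-965 + \frac{-17 + 67 \left(-33\right)}{118 \left(-33\right)}} = \frac{\left(4 \cdot 36\right)^{2} + 2399}{-965 + \frac{1}{118} \left(- \frac{1}{33}\right) \left(-17 - 2211\right)} = \frac{144^{2} + 2399}{-965 + \frac{1}{118} \left(- \frac{1}{33}\right) \left(-2228\right)} = \frac{20736 + 2399}{-965 + \frac{1114}{1947}} = \frac{23135}{- \frac{1877741}{1947}} = 23135 \left(- \frac{1947}{1877741}\right) = - \frac{45043845}{1877741}$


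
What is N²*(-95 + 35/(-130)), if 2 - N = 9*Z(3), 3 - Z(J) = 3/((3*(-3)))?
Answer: -970984/13 ≈ -74691.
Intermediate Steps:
Z(J) = 10/3 (Z(J) = 3 - 3/(3*(-3)) = 3 - 3/(-9) = 3 - 3*(-1)/9 = 3 - 1*(-⅓) = 3 + ⅓ = 10/3)
N = -28 (N = 2 - 9*10/3 = 2 - 1*30 = 2 - 30 = -28)
N²*(-95 + 35/(-130)) = (-28)²*(-95 + 35/(-130)) = 784*(-95 + 35*(-1/130)) = 784*(-95 - 7/26) = 784*(-2477/26) = -970984/13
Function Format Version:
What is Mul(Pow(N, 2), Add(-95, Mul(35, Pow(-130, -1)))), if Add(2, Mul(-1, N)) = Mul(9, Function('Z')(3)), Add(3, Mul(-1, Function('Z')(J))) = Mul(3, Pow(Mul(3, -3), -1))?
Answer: Rational(-970984, 13) ≈ -74691.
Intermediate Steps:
Function('Z')(J) = Rational(10, 3) (Function('Z')(J) = Add(3, Mul(-1, Mul(3, Pow(Mul(3, -3), -1)))) = Add(3, Mul(-1, Mul(3, Pow(-9, -1)))) = Add(3, Mul(-1, Mul(3, Rational(-1, 9)))) = Add(3, Mul(-1, Rational(-1, 3))) = Add(3, Rational(1, 3)) = Rational(10, 3))
N = -28 (N = Add(2, Mul(-1, Mul(9, Rational(10, 3)))) = Add(2, Mul(-1, 30)) = Add(2, -30) = -28)
Mul(Pow(N, 2), Add(-95, Mul(35, Pow(-130, -1)))) = Mul(Pow(-28, 2), Add(-95, Mul(35, Pow(-130, -1)))) = Mul(784, Add(-95, Mul(35, Rational(-1, 130)))) = Mul(784, Add(-95, Rational(-7, 26))) = Mul(784, Rational(-2477, 26)) = Rational(-970984, 13)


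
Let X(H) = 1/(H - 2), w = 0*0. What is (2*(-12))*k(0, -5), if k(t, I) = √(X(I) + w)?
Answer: -24*I*√7/7 ≈ -9.0712*I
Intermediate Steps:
w = 0
X(H) = 1/(-2 + H)
k(t, I) = √(1/(-2 + I)) (k(t, I) = √(1/(-2 + I) + 0) = √(1/(-2 + I)))
(2*(-12))*k(0, -5) = (2*(-12))*√(1/(-2 - 5)) = -24*I*√7/7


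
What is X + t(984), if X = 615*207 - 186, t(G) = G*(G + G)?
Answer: 2063631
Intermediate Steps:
t(G) = 2*G² (t(G) = G*(2*G) = 2*G²)
X = 127119 (X = 127305 - 186 = 127119)
X + t(984) = 127119 + 2*984² = 127119 + 2*968256 = 127119 + 1936512 = 2063631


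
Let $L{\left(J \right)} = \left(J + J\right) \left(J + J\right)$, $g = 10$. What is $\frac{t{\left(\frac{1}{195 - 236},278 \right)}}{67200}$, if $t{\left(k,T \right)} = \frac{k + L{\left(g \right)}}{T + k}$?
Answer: $\frac{16399}{765878400} \approx 2.1412 \cdot 10^{-5}$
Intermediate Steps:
$L{\left(J \right)} = 4 J^{2}$ ($L{\left(J \right)} = 2 J 2 J = 4 J^{2}$)
$t{\left(k,T \right)} = \frac{400 + k}{T + k}$ ($t{\left(k,T \right)} = \frac{k + 4 \cdot 10^{2}}{T + k} = \frac{k + 4 \cdot 100}{T + k} = \frac{k + 400}{T + k} = \frac{400 + k}{T + k}$)
$\frac{t{\left(\frac{1}{195 - 236},278 \right)}}{67200} = \frac{\frac{1}{278 + \frac{1}{195 - 236}} \left(400 + \frac{1}{195 - 236}\right)}{67200} = \frac{400 + \frac{1}{-41}}{278 + \frac{1}{-41}} \cdot \frac{1}{67200} = \frac{400 - \frac{1}{41}}{278 - \frac{1}{41}} \cdot \frac{1}{67200} = \frac{1}{\frac{11397}{41}} \cdot \frac{16399}{41} \cdot \frac{1}{67200} = \frac{41}{11397} \cdot \frac{16399}{41} \cdot \frac{1}{67200} = \frac{16399}{11397} \cdot \frac{1}{67200} = \frac{16399}{765878400}$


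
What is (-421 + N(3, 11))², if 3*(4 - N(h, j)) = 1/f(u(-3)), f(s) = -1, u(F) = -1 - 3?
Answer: 1562500/9 ≈ 1.7361e+5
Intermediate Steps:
u(F) = -4
N(h, j) = 13/3 (N(h, j) = 4 - ⅓/(-1) = 4 - ⅓*(-1) = 4 + ⅓ = 13/3)
(-421 + N(3, 11))² = (-421 + 13/3)² = (-1250/3)² = 1562500/9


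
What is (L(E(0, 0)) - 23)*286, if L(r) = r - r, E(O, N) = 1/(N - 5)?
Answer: -6578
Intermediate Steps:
E(O, N) = 1/(-5 + N)
L(r) = 0
(L(E(0, 0)) - 23)*286 = (0 - 23)*286 = -23*286 = -6578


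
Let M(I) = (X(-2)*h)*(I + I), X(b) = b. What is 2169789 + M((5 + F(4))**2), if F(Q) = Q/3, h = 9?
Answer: 2168345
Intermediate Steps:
F(Q) = Q/3 (F(Q) = Q*(1/3) = Q/3)
M(I) = -36*I (M(I) = (-2*9)*(I + I) = -36*I)
2169789 + M((5 + F(4))**2) = 2169789 - 36*(5 + (1/3)*4)**2 = 2169789 - 36*(5 + 4/3)**2 = 2169789 - 36*(19/3)**2 = 2169789 - 36*361/9 = 2169789 - 1444 = 2168345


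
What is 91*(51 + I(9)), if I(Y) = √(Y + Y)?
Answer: 4641 + 273*√2 ≈ 5027.1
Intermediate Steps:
I(Y) = √2*√Y (I(Y) = √(2*Y) = √2*√Y)
91*(51 + I(9)) = 91*(51 + √2*√9) = 91*(51 + √2*3) = 91*(51 + 3*√2) = 4641 + 273*√2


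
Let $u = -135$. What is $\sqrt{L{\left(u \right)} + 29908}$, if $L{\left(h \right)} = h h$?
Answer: $\sqrt{48133} \approx 219.39$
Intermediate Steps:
$L{\left(h \right)} = h^{2}$
$\sqrt{L{\left(u \right)} + 29908} = \sqrt{\left(-135\right)^{2} + 29908} = \sqrt{18225 + 29908} = \sqrt{48133}$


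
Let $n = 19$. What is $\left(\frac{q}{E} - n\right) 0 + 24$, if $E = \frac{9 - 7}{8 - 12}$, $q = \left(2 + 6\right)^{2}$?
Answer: $24$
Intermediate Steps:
$q = 64$ ($q = 8^{2} = 64$)
$E = - \frac{1}{2}$ ($E = \frac{2}{-4} = 2 \left(- \frac{1}{4}\right) = - \frac{1}{2} \approx -0.5$)
$\left(\frac{q}{E} - n\right) 0 + 24 = \left(\frac{64}{- \frac{1}{2}} - 19\right) 0 + 24 = \left(64 \left(-2\right) - 19\right) 0 + 24 = \left(-128 - 19\right) 0 + 24 = \left(-147\right) 0 + 24 = 0 + 24 = 24$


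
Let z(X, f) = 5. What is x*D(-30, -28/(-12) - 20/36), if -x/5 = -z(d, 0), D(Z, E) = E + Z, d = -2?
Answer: -6350/9 ≈ -705.56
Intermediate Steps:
x = 25 (x = -(-5)*5 = -5*(-5) = 25)
x*D(-30, -28/(-12) - 20/36) = 25*((-28/(-12) - 20/36) - 30) = 25*((-28*(-1/12) - 20*1/36) - 30) = 25*((7/3 - 5/9) - 30) = 25*(16/9 - 30) = 25*(-254/9) = -6350/9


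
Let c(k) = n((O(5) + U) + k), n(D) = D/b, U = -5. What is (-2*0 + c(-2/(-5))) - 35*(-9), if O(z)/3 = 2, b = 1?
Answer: 1582/5 ≈ 316.40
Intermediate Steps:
O(z) = 6 (O(z) = 3*2 = 6)
n(D) = D (n(D) = D/1 = D*1 = D)
c(k) = 1 + k (c(k) = (6 - 5) + k = 1 + k)
(-2*0 + c(-2/(-5))) - 35*(-9) = (-2*0 + (1 - 2/(-5))) - 35*(-9) = (0 + (1 - 2*(-1/5))) + 315 = (0 + (1 + 2/5)) + 315 = (0 + 7/5) + 315 = 7/5 + 315 = 1582/5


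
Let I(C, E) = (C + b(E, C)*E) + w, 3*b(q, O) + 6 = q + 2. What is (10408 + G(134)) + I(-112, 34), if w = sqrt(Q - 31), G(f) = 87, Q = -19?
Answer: 10723 + 5*I*sqrt(2) ≈ 10723.0 + 7.0711*I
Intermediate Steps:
b(q, O) = -4/3 + q/3 (b(q, O) = -2 + (q + 2)/3 = -2 + (2 + q)/3 = -2 + (2/3 + q/3) = -4/3 + q/3)
w = 5*I*sqrt(2) (w = sqrt(-19 - 31) = sqrt(-50) = 5*I*sqrt(2) ≈ 7.0711*I)
I(C, E) = C + E*(-4/3 + E/3) + 5*I*sqrt(2) (I(C, E) = (C + (-4/3 + E/3)*E) + 5*I*sqrt(2) = (C + E*(-4/3 + E/3)) + 5*I*sqrt(2) = C + E*(-4/3 + E/3) + 5*I*sqrt(2))
(10408 + G(134)) + I(-112, 34) = (10408 + 87) + (-112 + 5*I*sqrt(2) + (1/3)*34*(-4 + 34)) = 10495 + (-112 + 5*I*sqrt(2) + (1/3)*34*30) = 10495 + (-112 + 5*I*sqrt(2) + 340) = 10495 + (228 + 5*I*sqrt(2)) = 10723 + 5*I*sqrt(2)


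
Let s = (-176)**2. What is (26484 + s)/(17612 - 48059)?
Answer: -3380/1791 ≈ -1.8872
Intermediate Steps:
s = 30976
(26484 + s)/(17612 - 48059) = (26484 + 30976)/(17612 - 48059) = 57460/(-30447) = 57460*(-1/30447) = -3380/1791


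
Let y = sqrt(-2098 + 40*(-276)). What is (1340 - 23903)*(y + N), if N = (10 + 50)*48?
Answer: -64981440 - 22563*I*sqrt(13138) ≈ -6.4981e+7 - 2.5862e+6*I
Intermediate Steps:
N = 2880 (N = 60*48 = 2880)
y = I*sqrt(13138) (y = sqrt(-2098 - 11040) = sqrt(-13138) = I*sqrt(13138) ≈ 114.62*I)
(1340 - 23903)*(y + N) = (1340 - 23903)*(I*sqrt(13138) + 2880) = -22563*(2880 + I*sqrt(13138)) = -64981440 - 22563*I*sqrt(13138)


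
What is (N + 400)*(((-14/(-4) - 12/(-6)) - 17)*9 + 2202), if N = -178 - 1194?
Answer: -2039742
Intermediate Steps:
N = -1372
(N + 400)*(((-14/(-4) - 12/(-6)) - 17)*9 + 2202) = (-1372 + 400)*(((-14/(-4) - 12/(-6)) - 17)*9 + 2202) = -972*(((-14*(-¼) - 12*(-⅙)) - 17)*9 + 2202) = -972*(((7/2 + 2) - 17)*9 + 2202) = -972*((11/2 - 17)*9 + 2202) = -972*(-23/2*9 + 2202) = -972*(-207/2 + 2202) = -972*4197/2 = -2039742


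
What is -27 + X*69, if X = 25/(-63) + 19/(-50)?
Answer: -84631/1050 ≈ -80.601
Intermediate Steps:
X = -2447/3150 (X = 25*(-1/63) + 19*(-1/50) = -25/63 - 19/50 = -2447/3150 ≈ -0.77682)
-27 + X*69 = -27 - 2447/3150*69 = -27 - 56281/1050 = -84631/1050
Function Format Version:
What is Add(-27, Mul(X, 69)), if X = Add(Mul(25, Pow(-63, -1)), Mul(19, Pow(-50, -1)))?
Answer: Rational(-84631, 1050) ≈ -80.601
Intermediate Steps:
X = Rational(-2447, 3150) (X = Add(Mul(25, Rational(-1, 63)), Mul(19, Rational(-1, 50))) = Add(Rational(-25, 63), Rational(-19, 50)) = Rational(-2447, 3150) ≈ -0.77682)
Add(-27, Mul(X, 69)) = Add(-27, Mul(Rational(-2447, 3150), 69)) = Add(-27, Rational(-56281, 1050)) = Rational(-84631, 1050)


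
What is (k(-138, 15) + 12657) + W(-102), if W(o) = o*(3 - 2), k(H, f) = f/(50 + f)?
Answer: 163218/13 ≈ 12555.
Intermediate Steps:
W(o) = o (W(o) = o*1 = o)
(k(-138, 15) + 12657) + W(-102) = (15/(50 + 15) + 12657) - 102 = (15/65 + 12657) - 102 = (15*(1/65) + 12657) - 102 = (3/13 + 12657) - 102 = 164544/13 - 102 = 163218/13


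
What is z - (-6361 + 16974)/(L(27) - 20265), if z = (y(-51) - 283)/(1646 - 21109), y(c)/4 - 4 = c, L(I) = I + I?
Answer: 216080200/393366693 ≈ 0.54931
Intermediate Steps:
L(I) = 2*I
y(c) = 16 + 4*c
z = 471/19463 (z = ((16 + 4*(-51)) - 283)/(1646 - 21109) = ((16 - 204) - 283)/(-19463) = (-188 - 283)*(-1/19463) = -471*(-1/19463) = 471/19463 ≈ 0.024200)
z - (-6361 + 16974)/(L(27) - 20265) = 471/19463 - (-6361 + 16974)/(2*27 - 20265) = 471/19463 - 10613/(54 - 20265) = 471/19463 - 10613/(-20211) = 471/19463 - 10613*(-1)/20211 = 471/19463 - 1*(-10613/20211) = 471/19463 + 10613/20211 = 216080200/393366693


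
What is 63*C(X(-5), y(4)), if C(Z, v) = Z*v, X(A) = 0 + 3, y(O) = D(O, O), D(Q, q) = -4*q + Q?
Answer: -2268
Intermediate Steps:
D(Q, q) = Q - 4*q
y(O) = -3*O (y(O) = O - 4*O = -3*O)
X(A) = 3
63*C(X(-5), y(4)) = 63*(3*(-3*4)) = 63*(3*(-12)) = 63*(-36) = -2268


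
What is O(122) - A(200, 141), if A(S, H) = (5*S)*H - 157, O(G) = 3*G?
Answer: -140477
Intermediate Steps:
A(S, H) = -157 + 5*H*S (A(S, H) = 5*H*S - 157 = -157 + 5*H*S)
O(122) - A(200, 141) = 3*122 - (-157 + 5*141*200) = 366 - (-157 + 141000) = 366 - 1*140843 = 366 - 140843 = -140477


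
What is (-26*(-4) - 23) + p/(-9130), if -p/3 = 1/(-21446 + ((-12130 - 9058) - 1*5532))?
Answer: 35620201977/439755580 ≈ 81.000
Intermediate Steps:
p = 3/48166 (p = -3/(-21446 + ((-12130 - 9058) - 1*5532)) = -3/(-21446 + (-21188 - 5532)) = -3/(-21446 - 26720) = -3/(-48166) = -3*(-1/48166) = 3/48166 ≈ 6.2285e-5)
(-26*(-4) - 23) + p/(-9130) = (-26*(-4) - 23) + (3/48166)/(-9130) = (104 - 23) + (3/48166)*(-1/9130) = 81 - 3/439755580 = 35620201977/439755580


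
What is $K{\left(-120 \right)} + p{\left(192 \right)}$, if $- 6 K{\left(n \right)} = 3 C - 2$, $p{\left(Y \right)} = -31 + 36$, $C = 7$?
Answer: $\frac{11}{6} \approx 1.8333$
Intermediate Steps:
$p{\left(Y \right)} = 5$
$K{\left(n \right)} = - \frac{19}{6}$ ($K{\left(n \right)} = - \frac{3 \cdot 7 - 2}{6} = - \frac{21 - 2}{6} = \left(- \frac{1}{6}\right) 19 = - \frac{19}{6}$)
$K{\left(-120 \right)} + p{\left(192 \right)} = - \frac{19}{6} + 5 = \frac{11}{6}$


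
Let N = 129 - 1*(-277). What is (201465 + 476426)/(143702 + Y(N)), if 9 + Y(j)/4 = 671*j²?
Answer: 677891/442563490 ≈ 0.0015317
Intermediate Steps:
N = 406 (N = 129 + 277 = 406)
Y(j) = -36 + 2684*j² (Y(j) = -36 + 4*(671*j²) = -36 + 2684*j²)
(201465 + 476426)/(143702 + Y(N)) = (201465 + 476426)/(143702 + (-36 + 2684*406²)) = 677891/(143702 + (-36 + 2684*164836)) = 677891/(143702 + (-36 + 442419824)) = 677891/(143702 + 442419788) = 677891/442563490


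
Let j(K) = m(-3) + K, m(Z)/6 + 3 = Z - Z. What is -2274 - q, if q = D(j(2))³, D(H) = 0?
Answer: -2274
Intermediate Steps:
m(Z) = -18 (m(Z) = -18 + 6*(Z - Z) = -18 + 6*0 = -18 + 0 = -18)
j(K) = -18 + K
q = 0 (q = 0³ = 0)
-2274 - q = -2274 - 1*0 = -2274 + 0 = -2274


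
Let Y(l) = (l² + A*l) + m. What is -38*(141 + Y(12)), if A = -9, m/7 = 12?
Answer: -9918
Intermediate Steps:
m = 84 (m = 7*12 = 84)
Y(l) = 84 + l² - 9*l (Y(l) = (l² - 9*l) + 84 = 84 + l² - 9*l)
-38*(141 + Y(12)) = -38*(141 + (84 + 12² - 9*12)) = -38*(141 + (84 + 144 - 108)) = -38*(141 + 120) = -38*261 = -9918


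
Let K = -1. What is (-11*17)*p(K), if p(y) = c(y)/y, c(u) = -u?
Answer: 187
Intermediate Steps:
p(y) = -1 (p(y) = (-y)/y = -1)
(-11*17)*p(K) = -11*17*(-1) = -187*(-1) = 187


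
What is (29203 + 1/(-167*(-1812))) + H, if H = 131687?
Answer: 48685957561/302604 ≈ 1.6089e+5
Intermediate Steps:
(29203 + 1/(-167*(-1812))) + H = (29203 + 1/(-167*(-1812))) + 131687 = (29203 + 1/302604) + 131687 = 8836944613/302604 + 131687 = 48685957561/302604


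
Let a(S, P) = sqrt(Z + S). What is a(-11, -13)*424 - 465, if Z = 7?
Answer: -465 + 848*I ≈ -465.0 + 848.0*I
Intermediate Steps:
a(S, P) = sqrt(7 + S)
a(-11, -13)*424 - 465 = sqrt(7 - 11)*424 - 465 = sqrt(-4)*424 - 465 = (2*I)*424 - 465 = 848*I - 465 = -465 + 848*I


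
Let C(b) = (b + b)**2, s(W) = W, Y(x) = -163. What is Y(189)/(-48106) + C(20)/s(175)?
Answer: 3079925/336742 ≈ 9.1462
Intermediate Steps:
C(b) = 4*b**2 (C(b) = (2*b)**2 = 4*b**2)
Y(189)/(-48106) + C(20)/s(175) = -163/(-48106) + (4*20**2)/175 = -163*(-1/48106) + (4*400)*(1/175) = 163/48106 + 1600*(1/175) = 163/48106 + 64/7 = 3079925/336742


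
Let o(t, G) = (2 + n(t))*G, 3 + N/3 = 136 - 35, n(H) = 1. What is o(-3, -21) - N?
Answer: -357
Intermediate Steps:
N = 294 (N = -9 + 3*(136 - 35) = -9 + 3*101 = -9 + 303 = 294)
o(t, G) = 3*G (o(t, G) = (2 + 1)*G = 3*G)
o(-3, -21) - N = 3*(-21) - 1*294 = -63 - 294 = -357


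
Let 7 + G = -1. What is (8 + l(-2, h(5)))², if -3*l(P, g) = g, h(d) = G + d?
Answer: 81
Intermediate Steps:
G = -8 (G = -7 - 1 = -8)
h(d) = -8 + d
l(P, g) = -g/3
(8 + l(-2, h(5)))² = (8 - (-8 + 5)/3)² = (8 - ⅓*(-3))² = (8 + 1)² = 9² = 81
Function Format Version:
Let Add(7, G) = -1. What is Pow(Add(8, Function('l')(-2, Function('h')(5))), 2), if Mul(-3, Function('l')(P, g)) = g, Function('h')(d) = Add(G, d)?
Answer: 81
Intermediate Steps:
G = -8 (G = Add(-7, -1) = -8)
Function('h')(d) = Add(-8, d)
Function('l')(P, g) = Mul(Rational(-1, 3), g)
Pow(Add(8, Function('l')(-2, Function('h')(5))), 2) = Pow(Add(8, Mul(Rational(-1, 3), Add(-8, 5))), 2) = Pow(Add(8, Mul(Rational(-1, 3), -3)), 2) = Pow(Add(8, 1), 2) = Pow(9, 2) = 81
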